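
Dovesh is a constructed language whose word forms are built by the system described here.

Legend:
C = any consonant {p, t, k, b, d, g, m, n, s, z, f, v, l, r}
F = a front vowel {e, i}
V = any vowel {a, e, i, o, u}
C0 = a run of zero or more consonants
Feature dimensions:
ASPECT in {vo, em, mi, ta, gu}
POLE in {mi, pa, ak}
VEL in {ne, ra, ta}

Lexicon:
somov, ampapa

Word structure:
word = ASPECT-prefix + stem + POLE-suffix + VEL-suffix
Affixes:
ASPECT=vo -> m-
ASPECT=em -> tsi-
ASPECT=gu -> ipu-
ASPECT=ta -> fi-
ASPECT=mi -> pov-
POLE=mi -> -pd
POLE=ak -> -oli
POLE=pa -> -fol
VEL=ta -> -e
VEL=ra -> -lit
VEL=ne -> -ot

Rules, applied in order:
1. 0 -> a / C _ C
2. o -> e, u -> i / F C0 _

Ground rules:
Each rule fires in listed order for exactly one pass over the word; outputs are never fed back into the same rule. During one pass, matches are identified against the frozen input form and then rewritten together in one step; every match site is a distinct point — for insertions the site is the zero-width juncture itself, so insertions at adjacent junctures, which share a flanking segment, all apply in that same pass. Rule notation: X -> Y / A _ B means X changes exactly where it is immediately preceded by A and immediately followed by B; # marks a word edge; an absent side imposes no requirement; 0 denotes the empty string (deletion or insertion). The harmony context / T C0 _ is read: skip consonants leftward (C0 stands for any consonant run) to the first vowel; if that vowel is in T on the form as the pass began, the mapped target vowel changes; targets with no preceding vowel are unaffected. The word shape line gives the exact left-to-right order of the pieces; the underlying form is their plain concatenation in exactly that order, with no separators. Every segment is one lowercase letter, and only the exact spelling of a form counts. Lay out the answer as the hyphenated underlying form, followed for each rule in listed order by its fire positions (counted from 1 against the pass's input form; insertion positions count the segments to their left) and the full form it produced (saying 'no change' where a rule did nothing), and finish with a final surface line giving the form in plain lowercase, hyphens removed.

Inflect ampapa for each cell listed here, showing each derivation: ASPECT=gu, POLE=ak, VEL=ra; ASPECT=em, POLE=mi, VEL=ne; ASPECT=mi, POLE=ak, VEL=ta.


cell ASPECT=gu, POLE=ak, VEL=ra:
underlying: ipu-ampapa-oli-lit
1. 0 -> a / C _ C: inserts after position(s) 5: ipuamapapaolilit
2. o -> e, u -> i / F C0 _: fires at position(s) 3: ipiamapapaolilit
surface: ipiamapapaolilit

cell ASPECT=em, POLE=mi, VEL=ne:
underlying: tsi-ampapa-pd-ot
1. 0 -> a / C _ C: inserts after position(s) 1, 5, 10: tasiamapapapadot
2. o -> e, u -> i / F C0 _: no change
surface: tasiamapapapadot

cell ASPECT=mi, POLE=ak, VEL=ta:
underlying: pov-ampapa-oli-e
1. 0 -> a / C _ C: inserts after position(s) 5: povamapapaolie
2. o -> e, u -> i / F C0 _: no change
surface: povamapapaolie


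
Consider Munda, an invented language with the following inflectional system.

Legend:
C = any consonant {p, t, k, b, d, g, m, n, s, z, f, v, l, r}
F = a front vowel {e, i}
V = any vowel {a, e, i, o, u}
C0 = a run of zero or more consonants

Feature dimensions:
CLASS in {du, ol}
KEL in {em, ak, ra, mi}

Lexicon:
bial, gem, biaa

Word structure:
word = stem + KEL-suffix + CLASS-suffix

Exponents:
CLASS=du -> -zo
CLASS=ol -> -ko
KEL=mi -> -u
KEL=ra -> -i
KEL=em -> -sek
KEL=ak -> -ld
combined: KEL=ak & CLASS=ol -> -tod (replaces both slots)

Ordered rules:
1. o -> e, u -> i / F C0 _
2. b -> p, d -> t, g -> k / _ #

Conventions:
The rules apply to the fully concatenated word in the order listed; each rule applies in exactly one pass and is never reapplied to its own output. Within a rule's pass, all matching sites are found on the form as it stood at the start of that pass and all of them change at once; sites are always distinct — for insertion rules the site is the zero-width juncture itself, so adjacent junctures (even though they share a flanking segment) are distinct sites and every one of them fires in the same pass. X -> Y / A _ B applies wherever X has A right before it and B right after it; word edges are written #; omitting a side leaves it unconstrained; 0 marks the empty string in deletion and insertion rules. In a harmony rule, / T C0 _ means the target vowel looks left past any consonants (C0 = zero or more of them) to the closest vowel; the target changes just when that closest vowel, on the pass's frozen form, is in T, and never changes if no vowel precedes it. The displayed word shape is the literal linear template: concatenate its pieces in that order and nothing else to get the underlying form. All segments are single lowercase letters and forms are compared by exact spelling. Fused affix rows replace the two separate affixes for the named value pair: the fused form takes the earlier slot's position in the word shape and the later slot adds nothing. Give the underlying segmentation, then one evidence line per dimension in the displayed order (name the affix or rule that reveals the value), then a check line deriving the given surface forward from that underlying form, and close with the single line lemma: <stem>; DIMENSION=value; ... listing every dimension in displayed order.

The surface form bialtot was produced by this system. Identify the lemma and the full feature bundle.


underlying: bial-tod
CLASS=ol - signalled by the combined affix row
KEL=ak - signalled by the combined affix row
check: bialtod -> bialtod -> bialtot
lemma: bial; CLASS=ol; KEL=ak


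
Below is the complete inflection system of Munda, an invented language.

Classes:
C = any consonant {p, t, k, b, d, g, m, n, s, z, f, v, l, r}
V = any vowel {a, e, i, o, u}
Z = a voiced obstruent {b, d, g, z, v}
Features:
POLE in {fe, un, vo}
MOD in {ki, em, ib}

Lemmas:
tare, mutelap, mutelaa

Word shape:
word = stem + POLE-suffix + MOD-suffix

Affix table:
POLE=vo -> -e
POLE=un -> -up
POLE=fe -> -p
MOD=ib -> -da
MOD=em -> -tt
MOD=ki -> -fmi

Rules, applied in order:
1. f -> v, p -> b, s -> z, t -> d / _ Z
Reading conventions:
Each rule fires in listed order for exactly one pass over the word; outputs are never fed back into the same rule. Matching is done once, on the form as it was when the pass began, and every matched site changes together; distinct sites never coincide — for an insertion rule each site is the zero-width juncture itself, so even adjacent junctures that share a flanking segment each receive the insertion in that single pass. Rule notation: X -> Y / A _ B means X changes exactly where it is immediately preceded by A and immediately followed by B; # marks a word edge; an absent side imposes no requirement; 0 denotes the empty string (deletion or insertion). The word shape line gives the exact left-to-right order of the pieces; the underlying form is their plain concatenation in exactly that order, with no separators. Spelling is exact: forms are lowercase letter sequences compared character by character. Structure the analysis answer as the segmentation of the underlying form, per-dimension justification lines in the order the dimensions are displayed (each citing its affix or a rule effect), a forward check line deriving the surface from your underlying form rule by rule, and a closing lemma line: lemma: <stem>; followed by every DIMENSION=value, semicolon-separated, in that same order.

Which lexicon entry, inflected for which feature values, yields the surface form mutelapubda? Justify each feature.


underlying: mutelap-up-da
POLE=un - signalled by the affix -up
MOD=ib - signalled by the affix -da
check: mutelapupda -> mutelapubda
lemma: mutelap; POLE=un; MOD=ib


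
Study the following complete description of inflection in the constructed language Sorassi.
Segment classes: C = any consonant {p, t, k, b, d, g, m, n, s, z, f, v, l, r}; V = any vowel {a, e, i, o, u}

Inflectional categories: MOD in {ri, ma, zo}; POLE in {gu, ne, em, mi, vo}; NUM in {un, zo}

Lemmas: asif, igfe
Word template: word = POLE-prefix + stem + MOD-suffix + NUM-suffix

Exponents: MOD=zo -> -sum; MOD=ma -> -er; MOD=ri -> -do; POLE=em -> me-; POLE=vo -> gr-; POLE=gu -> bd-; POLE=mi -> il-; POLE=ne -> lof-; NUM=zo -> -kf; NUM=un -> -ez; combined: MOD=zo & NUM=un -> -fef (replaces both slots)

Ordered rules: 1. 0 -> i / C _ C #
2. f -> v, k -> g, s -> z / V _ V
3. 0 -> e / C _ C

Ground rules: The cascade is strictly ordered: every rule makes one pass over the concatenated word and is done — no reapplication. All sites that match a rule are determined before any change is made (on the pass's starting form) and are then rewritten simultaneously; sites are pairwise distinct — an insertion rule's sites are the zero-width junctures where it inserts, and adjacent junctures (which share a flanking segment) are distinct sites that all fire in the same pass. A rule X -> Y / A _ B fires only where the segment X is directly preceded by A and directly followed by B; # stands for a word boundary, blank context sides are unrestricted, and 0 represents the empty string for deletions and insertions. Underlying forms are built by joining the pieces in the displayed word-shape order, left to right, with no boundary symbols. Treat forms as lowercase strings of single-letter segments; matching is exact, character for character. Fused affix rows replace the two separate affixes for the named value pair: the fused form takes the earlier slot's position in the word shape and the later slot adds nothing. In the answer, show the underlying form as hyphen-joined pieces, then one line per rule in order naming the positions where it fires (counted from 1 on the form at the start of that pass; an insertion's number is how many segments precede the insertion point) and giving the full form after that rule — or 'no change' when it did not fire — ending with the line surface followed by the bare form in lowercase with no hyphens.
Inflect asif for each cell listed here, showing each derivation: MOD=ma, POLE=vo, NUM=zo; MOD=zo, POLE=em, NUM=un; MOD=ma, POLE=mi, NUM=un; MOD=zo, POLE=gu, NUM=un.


cell MOD=ma, POLE=vo, NUM=zo:
underlying: gr-asif-er-kf
1. 0 -> i / C _ C #: inserts after position(s) 9: grasiferkif
2. f -> v, k -> g, s -> z / V _ V: fires at position(s) 4, 6: graziverkif
3. 0 -> e / C _ C: inserts after position(s) 1, 8: geraziverekif
surface: geraziverekif

cell MOD=zo, POLE=em, NUM=un:
underlying: me-asif-fef
1. 0 -> i / C _ C #: no change
2. f -> v, k -> g, s -> z / V _ V: fires at position(s) 4: meaziffef
3. 0 -> e / C _ C: inserts after position(s) 6: meazifefef
surface: meazifefef

cell MOD=ma, POLE=mi, NUM=un:
underlying: il-asif-er-ez
1. 0 -> i / C _ C #: no change
2. f -> v, k -> g, s -> z / V _ V: fires at position(s) 4, 6: ilaziverez
3. 0 -> e / C _ C: no change
surface: ilaziverez

cell MOD=zo, POLE=gu, NUM=un:
underlying: bd-asif-fef
1. 0 -> i / C _ C #: no change
2. f -> v, k -> g, s -> z / V _ V: fires at position(s) 4: bdaziffef
3. 0 -> e / C _ C: inserts after position(s) 1, 6: bedazifefef
surface: bedazifefef


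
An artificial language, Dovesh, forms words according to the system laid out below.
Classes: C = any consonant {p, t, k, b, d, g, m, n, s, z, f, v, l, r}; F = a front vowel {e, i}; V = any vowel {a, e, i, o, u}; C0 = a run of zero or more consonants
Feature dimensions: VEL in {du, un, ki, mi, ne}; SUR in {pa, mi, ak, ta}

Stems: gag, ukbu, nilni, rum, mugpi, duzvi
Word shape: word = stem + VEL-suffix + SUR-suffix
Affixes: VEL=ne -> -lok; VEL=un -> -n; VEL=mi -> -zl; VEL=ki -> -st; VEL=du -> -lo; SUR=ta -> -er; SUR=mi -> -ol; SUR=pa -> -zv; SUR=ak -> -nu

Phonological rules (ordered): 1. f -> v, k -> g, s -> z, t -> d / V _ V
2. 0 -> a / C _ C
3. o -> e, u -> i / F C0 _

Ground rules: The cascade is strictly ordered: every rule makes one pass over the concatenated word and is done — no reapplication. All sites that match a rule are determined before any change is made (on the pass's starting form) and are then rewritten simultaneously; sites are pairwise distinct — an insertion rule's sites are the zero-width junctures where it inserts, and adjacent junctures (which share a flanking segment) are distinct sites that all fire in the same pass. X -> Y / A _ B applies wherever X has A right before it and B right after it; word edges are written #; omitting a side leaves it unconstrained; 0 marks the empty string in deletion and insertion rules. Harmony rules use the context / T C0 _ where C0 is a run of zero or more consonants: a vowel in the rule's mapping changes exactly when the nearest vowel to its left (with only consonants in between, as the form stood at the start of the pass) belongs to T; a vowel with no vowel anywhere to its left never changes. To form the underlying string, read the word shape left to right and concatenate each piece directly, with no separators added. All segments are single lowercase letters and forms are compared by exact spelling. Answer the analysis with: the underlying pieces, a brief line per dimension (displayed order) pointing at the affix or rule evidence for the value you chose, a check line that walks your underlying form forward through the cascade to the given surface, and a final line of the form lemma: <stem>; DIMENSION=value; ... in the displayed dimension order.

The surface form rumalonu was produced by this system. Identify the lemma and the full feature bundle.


underlying: rum-lo-nu
VEL=du - signalled by the affix -lo
SUR=ak - signalled by the affix -nu
check: rumlonu -> rumlonu -> rumalonu -> rumalonu
lemma: rum; VEL=du; SUR=ak


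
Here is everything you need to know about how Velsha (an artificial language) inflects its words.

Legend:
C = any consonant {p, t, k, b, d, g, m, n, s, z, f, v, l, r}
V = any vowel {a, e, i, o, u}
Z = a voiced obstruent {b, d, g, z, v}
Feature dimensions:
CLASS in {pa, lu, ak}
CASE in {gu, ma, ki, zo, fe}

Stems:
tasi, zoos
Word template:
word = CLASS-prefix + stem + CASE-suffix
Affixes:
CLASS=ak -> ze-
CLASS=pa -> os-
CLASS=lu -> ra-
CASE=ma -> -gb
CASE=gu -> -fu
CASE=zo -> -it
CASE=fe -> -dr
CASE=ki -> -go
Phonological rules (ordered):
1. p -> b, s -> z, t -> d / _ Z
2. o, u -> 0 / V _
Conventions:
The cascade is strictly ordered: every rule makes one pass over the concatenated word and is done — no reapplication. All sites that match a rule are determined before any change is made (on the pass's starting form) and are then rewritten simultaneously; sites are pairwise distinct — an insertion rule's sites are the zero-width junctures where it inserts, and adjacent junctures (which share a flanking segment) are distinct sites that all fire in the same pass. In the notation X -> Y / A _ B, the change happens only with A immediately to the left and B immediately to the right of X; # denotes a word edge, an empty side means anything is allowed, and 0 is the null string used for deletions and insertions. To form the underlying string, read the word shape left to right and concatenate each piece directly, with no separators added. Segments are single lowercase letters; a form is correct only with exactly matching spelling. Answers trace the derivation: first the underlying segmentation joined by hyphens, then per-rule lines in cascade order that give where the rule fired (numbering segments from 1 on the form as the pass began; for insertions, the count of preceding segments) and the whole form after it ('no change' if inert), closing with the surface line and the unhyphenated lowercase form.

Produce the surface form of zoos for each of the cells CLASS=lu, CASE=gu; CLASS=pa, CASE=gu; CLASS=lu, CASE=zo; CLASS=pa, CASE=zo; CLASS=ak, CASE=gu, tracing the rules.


cell CLASS=lu, CASE=gu:
underlying: ra-zoos-fu
1. p -> b, s -> z, t -> d / _ Z: no change
2. o, u -> 0 / V _: fires at position(s) 5: razosfu
surface: razosfu

cell CLASS=pa, CASE=gu:
underlying: os-zoos-fu
1. p -> b, s -> z, t -> d / _ Z: fires at position(s) 2: ozzoosfu
2. o, u -> 0 / V _: fires at position(s) 5: ozzosfu
surface: ozzosfu

cell CLASS=lu, CASE=zo:
underlying: ra-zoos-it
1. p -> b, s -> z, t -> d / _ Z: no change
2. o, u -> 0 / V _: fires at position(s) 5: razosit
surface: razosit

cell CLASS=pa, CASE=zo:
underlying: os-zoos-it
1. p -> b, s -> z, t -> d / _ Z: fires at position(s) 2: ozzoosit
2. o, u -> 0 / V _: fires at position(s) 5: ozzosit
surface: ozzosit

cell CLASS=ak, CASE=gu:
underlying: ze-zoos-fu
1. p -> b, s -> z, t -> d / _ Z: no change
2. o, u -> 0 / V _: fires at position(s) 5: zezosfu
surface: zezosfu


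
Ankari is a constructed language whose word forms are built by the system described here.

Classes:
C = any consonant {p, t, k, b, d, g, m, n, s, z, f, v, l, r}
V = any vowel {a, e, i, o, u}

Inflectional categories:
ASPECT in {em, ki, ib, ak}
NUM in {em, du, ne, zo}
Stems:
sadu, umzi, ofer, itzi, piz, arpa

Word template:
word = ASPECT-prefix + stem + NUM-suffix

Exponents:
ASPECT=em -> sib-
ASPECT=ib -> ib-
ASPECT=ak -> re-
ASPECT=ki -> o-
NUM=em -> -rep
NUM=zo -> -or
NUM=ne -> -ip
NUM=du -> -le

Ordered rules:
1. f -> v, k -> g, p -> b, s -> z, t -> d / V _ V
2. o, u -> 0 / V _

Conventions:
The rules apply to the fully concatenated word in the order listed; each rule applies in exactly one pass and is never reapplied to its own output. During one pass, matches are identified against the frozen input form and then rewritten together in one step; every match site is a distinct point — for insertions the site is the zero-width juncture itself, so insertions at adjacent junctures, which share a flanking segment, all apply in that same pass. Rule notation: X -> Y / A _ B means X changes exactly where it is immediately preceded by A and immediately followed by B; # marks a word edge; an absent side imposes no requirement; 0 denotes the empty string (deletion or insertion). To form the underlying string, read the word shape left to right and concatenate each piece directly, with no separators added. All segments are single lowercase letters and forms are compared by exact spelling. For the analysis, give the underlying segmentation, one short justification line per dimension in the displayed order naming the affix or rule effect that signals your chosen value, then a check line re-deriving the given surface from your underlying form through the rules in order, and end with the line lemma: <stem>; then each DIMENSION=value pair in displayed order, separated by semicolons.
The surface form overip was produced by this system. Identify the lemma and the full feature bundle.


underlying: o-ofer-ip
ASPECT=ki - signalled by the affix o-
NUM=ne - signalled by the affix -ip
check: ooferip -> ooverip -> overip
lemma: ofer; ASPECT=ki; NUM=ne


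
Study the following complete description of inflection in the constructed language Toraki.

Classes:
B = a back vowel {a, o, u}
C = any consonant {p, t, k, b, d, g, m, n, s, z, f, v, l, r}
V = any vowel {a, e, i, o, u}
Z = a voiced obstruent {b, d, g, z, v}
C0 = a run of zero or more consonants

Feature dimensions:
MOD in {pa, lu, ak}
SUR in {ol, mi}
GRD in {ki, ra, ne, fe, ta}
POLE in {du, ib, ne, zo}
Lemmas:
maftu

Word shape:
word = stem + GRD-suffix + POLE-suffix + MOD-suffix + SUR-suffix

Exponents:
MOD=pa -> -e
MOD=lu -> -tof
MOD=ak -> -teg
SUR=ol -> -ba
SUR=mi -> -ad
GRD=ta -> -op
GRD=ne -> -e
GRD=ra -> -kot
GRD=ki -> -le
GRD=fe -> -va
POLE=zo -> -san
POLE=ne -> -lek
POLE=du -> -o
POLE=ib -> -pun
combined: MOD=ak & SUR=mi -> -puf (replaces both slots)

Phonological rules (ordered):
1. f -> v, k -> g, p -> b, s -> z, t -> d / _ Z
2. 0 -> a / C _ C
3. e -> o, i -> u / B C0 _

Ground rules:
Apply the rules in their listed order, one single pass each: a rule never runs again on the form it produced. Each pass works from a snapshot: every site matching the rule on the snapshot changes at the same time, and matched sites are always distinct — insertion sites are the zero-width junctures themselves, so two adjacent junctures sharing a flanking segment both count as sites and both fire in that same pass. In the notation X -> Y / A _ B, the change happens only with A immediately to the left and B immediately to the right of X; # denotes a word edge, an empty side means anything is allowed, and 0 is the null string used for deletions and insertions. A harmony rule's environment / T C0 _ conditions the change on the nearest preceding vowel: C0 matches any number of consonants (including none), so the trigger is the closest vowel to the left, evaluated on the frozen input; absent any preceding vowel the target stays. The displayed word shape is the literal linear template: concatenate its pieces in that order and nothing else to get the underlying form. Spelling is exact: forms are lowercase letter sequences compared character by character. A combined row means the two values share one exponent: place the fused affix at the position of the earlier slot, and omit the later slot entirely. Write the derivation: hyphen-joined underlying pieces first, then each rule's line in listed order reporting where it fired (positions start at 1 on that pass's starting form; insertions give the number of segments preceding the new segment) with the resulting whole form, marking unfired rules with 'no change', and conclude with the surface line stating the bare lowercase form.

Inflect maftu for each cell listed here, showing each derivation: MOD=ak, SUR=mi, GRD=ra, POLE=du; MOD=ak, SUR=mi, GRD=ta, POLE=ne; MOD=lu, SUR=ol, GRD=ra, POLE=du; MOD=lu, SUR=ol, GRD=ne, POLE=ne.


cell MOD=ak, SUR=mi, GRD=ra, POLE=du:
underlying: maftu-kot-o-puf
1. f -> v, k -> g, p -> b, s -> z, t -> d / _ Z: no change
2. 0 -> a / C _ C: inserts after position(s) 3: mafatukotopuf
3. e -> o, i -> u / B C0 _: no change
surface: mafatukotopuf

cell MOD=ak, SUR=mi, GRD=ta, POLE=ne:
underlying: maftu-op-lek-puf
1. f -> v, k -> g, p -> b, s -> z, t -> d / _ Z: no change
2. 0 -> a / C _ C: inserts after position(s) 3, 7, 10: mafatuopalekapuf
3. e -> o, i -> u / B C0 _: fires at position(s) 11: mafatuopalokapuf
surface: mafatuopalokapuf

cell MOD=lu, SUR=ol, GRD=ra, POLE=du:
underlying: maftu-kot-o-tof-ba
1. f -> v, k -> g, p -> b, s -> z, t -> d / _ Z: fires at position(s) 12: maftukototovba
2. 0 -> a / C _ C: inserts after position(s) 3, 12: mafatukototovaba
3. e -> o, i -> u / B C0 _: no change
surface: mafatukototovaba

cell MOD=lu, SUR=ol, GRD=ne, POLE=ne:
underlying: maftu-e-lek-tof-ba
1. f -> v, k -> g, p -> b, s -> z, t -> d / _ Z: fires at position(s) 12: maftuelektovba
2. 0 -> a / C _ C: inserts after position(s) 3, 9, 12: mafatuelekatovaba
3. e -> o, i -> u / B C0 _: fires at position(s) 7: mafatuolekatovaba
surface: mafatuolekatovaba


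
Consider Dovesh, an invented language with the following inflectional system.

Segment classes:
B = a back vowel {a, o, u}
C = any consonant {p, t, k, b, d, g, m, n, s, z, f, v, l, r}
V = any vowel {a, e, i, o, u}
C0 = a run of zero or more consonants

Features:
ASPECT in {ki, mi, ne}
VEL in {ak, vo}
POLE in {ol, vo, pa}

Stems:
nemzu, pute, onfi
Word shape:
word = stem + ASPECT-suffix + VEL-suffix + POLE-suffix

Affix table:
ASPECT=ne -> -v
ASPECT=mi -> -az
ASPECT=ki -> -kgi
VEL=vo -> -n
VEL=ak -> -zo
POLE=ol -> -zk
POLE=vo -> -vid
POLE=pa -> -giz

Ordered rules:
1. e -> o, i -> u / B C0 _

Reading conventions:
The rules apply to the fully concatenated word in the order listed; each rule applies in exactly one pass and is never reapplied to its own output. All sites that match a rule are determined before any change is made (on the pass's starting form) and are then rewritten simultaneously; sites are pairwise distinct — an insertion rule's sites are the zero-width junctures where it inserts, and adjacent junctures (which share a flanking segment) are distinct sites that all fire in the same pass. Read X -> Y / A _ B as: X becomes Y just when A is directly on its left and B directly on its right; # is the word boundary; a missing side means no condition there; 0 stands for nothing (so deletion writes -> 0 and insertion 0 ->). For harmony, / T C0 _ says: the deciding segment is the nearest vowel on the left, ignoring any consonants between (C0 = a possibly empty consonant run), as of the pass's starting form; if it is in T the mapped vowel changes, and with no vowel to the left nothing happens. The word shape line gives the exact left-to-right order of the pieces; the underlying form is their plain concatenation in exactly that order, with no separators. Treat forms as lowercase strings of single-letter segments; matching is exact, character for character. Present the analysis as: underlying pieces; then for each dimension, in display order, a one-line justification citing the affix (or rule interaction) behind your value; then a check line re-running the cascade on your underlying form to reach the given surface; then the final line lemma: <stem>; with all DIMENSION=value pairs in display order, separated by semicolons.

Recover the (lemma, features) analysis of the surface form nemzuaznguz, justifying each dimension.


underlying: nemzu-az-n-giz
ASPECT=mi - signalled by the affix -az
VEL=vo - signalled by the affix -n
POLE=pa - signalled by the affix -giz
check: nemzuazngiz -> nemzuaznguz
lemma: nemzu; ASPECT=mi; VEL=vo; POLE=pa


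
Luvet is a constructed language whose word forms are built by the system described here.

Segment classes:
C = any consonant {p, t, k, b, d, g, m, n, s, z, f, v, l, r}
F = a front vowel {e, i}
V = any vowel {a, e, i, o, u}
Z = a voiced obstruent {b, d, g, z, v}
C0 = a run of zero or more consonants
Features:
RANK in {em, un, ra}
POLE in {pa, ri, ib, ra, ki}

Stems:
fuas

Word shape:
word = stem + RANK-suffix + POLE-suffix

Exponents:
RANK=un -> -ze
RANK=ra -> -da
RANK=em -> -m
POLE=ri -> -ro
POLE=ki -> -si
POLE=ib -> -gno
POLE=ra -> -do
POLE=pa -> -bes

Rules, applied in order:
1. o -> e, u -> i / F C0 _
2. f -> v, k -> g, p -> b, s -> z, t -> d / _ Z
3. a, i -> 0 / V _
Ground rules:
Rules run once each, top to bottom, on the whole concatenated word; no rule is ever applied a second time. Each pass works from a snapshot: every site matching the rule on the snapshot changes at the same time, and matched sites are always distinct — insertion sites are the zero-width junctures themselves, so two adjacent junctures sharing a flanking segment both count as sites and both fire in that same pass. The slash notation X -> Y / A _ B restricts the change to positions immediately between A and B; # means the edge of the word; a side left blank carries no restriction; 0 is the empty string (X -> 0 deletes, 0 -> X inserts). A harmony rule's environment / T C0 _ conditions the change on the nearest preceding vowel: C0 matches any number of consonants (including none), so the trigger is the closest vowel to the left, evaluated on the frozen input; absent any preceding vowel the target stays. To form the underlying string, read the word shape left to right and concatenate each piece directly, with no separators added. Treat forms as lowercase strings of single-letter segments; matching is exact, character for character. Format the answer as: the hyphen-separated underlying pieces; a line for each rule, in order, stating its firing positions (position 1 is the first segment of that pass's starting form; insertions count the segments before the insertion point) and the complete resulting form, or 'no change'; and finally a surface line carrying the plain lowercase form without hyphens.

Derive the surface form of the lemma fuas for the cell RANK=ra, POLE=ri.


underlying: fuas-da-ro
1. o -> e, u -> i / F C0 _: no change
2. f -> v, k -> g, p -> b, s -> z, t -> d / _ Z: fires at position(s) 4: fuazdaro
3. a, i -> 0 / V _: fires at position(s) 3: fuzdaro
surface: fuzdaro


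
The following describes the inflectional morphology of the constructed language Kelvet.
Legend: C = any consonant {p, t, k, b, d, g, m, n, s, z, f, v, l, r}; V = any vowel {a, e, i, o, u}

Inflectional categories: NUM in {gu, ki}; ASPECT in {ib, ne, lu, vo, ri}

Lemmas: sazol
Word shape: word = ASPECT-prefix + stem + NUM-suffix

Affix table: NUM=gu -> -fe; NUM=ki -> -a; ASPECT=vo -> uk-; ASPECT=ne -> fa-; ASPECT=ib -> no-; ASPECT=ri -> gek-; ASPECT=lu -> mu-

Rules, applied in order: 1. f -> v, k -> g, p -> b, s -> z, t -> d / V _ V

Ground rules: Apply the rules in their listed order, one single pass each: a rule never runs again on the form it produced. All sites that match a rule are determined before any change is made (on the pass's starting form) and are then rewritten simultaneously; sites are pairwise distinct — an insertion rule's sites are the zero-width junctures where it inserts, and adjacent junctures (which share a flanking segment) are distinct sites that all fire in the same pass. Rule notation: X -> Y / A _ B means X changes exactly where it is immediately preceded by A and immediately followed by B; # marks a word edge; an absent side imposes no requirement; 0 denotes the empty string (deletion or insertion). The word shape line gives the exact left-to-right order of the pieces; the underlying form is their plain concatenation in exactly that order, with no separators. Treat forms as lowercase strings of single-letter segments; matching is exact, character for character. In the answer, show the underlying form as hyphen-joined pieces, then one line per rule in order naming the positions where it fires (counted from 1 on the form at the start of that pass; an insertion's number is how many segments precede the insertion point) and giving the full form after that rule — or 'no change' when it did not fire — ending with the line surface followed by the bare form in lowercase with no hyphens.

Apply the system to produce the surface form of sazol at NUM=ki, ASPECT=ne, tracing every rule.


underlying: fa-sazol-a
1. f -> v, k -> g, p -> b, s -> z, t -> d / V _ V: fires at position(s) 3: fazazola
surface: fazazola


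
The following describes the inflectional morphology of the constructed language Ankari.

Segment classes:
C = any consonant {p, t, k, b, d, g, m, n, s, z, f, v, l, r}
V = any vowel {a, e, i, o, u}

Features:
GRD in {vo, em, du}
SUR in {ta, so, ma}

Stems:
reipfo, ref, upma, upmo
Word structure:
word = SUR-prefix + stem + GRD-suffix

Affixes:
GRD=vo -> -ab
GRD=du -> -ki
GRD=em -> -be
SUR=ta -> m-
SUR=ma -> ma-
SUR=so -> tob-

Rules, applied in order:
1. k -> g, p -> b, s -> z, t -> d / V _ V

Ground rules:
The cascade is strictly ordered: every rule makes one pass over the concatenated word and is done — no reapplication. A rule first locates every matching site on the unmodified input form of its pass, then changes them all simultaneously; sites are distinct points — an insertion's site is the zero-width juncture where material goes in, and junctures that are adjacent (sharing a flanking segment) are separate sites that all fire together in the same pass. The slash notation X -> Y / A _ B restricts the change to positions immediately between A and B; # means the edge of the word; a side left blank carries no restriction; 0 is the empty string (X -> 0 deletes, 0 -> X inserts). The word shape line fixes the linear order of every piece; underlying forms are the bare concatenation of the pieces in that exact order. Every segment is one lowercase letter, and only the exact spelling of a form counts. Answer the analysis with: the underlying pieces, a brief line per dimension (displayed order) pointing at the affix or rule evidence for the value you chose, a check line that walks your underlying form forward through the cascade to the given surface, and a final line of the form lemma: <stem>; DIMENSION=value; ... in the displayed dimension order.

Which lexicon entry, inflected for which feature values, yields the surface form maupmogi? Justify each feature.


underlying: ma-upmo-ki
GRD=du - signalled by the affix -ki
SUR=ma - signalled by the affix ma-
check: maupmoki -> maupmogi
lemma: upmo; GRD=du; SUR=ma


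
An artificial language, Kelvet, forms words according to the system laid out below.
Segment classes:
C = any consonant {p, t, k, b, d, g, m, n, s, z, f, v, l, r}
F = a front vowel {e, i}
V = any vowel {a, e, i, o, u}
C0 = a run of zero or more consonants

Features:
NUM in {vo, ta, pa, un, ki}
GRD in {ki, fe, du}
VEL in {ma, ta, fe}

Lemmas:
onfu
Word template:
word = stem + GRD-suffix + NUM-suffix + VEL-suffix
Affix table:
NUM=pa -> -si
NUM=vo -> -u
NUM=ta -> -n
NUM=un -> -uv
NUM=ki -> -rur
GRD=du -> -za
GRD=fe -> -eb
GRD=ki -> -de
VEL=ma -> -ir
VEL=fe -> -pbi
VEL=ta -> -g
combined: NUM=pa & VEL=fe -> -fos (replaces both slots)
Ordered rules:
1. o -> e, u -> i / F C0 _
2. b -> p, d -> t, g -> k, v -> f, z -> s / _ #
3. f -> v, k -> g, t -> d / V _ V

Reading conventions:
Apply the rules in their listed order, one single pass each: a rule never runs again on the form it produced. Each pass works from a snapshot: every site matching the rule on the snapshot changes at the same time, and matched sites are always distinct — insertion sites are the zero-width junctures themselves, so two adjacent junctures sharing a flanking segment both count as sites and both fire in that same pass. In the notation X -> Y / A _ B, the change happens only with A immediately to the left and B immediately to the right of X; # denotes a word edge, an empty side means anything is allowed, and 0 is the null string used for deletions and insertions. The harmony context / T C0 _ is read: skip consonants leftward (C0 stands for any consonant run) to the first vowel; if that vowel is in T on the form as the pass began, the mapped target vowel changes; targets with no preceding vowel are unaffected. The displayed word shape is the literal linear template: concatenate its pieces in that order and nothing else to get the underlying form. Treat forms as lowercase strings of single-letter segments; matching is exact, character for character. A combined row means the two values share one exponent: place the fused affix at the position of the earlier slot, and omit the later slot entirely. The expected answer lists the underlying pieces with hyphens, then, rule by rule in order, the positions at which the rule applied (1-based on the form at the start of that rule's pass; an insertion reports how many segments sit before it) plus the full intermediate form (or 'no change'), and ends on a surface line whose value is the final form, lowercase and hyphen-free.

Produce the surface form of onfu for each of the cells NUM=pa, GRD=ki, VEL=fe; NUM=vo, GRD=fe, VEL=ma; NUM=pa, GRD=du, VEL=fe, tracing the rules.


cell NUM=pa, GRD=ki, VEL=fe:
underlying: onfu-de-fos
1. o -> e, u -> i / F C0 _: fires at position(s) 8: onfudefes
2. b -> p, d -> t, g -> k, v -> f, z -> s / _ #: no change
3. f -> v, k -> g, t -> d / V _ V: fires at position(s) 7: onfudeves
surface: onfudeves

cell NUM=vo, GRD=fe, VEL=ma:
underlying: onfu-eb-u-ir
1. o -> e, u -> i / F C0 _: fires at position(s) 7: onfuebiir
2. b -> p, d -> t, g -> k, v -> f, z -> s / _ #: no change
3. f -> v, k -> g, t -> d / V _ V: no change
surface: onfuebiir

cell NUM=pa, GRD=du, VEL=fe:
underlying: onfu-za-fos
1. o -> e, u -> i / F C0 _: no change
2. b -> p, d -> t, g -> k, v -> f, z -> s / _ #: no change
3. f -> v, k -> g, t -> d / V _ V: fires at position(s) 7: onfuzavos
surface: onfuzavos


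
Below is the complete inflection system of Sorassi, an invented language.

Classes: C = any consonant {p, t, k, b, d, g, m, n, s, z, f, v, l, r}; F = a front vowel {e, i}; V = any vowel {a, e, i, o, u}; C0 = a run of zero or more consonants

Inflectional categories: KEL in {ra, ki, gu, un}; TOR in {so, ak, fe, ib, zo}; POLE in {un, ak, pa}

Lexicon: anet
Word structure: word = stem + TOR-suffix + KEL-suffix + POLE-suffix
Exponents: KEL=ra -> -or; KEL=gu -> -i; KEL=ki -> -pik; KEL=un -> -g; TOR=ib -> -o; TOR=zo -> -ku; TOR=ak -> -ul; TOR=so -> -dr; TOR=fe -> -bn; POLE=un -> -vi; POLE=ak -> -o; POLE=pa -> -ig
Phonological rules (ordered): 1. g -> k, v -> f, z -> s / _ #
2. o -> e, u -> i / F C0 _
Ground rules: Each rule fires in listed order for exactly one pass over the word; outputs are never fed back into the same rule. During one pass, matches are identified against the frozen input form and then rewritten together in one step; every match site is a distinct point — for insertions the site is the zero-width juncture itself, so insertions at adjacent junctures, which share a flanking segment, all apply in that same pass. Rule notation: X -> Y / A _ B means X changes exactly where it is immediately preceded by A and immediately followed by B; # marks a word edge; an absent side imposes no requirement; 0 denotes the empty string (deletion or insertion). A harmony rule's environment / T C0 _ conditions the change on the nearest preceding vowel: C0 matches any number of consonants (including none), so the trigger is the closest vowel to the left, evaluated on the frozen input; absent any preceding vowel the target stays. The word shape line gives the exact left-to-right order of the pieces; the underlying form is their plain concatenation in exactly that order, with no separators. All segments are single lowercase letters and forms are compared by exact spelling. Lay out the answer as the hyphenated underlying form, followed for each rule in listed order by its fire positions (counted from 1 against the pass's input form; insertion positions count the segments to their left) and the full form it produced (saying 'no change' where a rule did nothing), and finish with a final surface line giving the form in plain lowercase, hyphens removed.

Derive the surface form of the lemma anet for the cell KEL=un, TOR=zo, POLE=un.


underlying: anet-ku-g-vi
1. g -> k, v -> f, z -> s / _ #: no change
2. o -> e, u -> i / F C0 _: fires at position(s) 6: anetkigvi
surface: anetkigvi


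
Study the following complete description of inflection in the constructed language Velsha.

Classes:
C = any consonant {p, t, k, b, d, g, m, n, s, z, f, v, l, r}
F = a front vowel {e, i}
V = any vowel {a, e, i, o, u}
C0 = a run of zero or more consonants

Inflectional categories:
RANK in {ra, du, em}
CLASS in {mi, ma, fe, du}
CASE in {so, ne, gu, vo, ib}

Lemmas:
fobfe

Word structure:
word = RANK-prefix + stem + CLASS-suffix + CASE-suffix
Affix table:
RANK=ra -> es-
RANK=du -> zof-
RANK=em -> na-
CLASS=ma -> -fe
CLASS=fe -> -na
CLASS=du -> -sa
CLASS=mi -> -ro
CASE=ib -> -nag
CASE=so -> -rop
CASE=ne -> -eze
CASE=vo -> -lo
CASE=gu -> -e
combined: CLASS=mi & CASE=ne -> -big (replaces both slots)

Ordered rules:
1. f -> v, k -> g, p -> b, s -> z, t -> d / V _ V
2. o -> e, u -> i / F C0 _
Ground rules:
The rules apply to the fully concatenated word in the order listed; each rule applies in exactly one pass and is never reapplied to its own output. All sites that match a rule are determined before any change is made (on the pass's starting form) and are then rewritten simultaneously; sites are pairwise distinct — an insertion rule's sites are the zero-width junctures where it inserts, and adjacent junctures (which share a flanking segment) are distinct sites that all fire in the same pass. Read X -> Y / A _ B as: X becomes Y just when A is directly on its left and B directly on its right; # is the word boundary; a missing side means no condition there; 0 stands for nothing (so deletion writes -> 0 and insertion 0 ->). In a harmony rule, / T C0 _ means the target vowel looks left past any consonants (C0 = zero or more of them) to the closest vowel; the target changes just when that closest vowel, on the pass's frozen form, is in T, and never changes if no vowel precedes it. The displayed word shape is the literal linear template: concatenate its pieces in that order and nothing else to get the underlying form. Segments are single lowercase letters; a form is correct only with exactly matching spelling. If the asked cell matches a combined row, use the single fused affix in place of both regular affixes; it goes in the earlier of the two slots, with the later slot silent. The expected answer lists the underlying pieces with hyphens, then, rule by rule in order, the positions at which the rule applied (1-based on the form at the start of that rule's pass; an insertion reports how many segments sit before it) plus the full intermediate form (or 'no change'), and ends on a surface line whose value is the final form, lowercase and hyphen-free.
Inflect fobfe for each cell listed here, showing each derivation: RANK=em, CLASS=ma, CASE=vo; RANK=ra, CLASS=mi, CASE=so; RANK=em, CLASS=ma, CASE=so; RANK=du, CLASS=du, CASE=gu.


cell RANK=em, CLASS=ma, CASE=vo:
underlying: na-fobfe-fe-lo
1. f -> v, k -> g, p -> b, s -> z, t -> d / V _ V: fires at position(s) 3, 8: navobfevelo
2. o -> e, u -> i / F C0 _: fires at position(s) 11: navobfevele
surface: navobfevele

cell RANK=ra, CLASS=mi, CASE=so:
underlying: es-fobfe-ro-rop
1. f -> v, k -> g, p -> b, s -> z, t -> d / V _ V: no change
2. o -> e, u -> i / F C0 _: fires at position(s) 4, 9: esfebfererop
surface: esfebfererop

cell RANK=em, CLASS=ma, CASE=so:
underlying: na-fobfe-fe-rop
1. f -> v, k -> g, p -> b, s -> z, t -> d / V _ V: fires at position(s) 3, 8: navobfeverop
2. o -> e, u -> i / F C0 _: fires at position(s) 11: navobfeverep
surface: navobfeverep

cell RANK=du, CLASS=du, CASE=gu:
underlying: zof-fobfe-sa-e
1. f -> v, k -> g, p -> b, s -> z, t -> d / V _ V: fires at position(s) 9: zoffobfezae
2. o -> e, u -> i / F C0 _: no change
surface: zoffobfezae
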